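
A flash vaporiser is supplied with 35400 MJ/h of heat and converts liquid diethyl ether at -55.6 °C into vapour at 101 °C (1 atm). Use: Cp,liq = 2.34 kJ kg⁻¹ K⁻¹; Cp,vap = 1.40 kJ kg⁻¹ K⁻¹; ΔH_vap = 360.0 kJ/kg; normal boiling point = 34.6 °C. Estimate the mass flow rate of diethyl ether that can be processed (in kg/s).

ṁ = 14.8 kg/s

Δh = 2.34×(34.6−-55.6) + 360.0 + 1.40×(101−34.6) = 664.03 kJ/kg
Q = 35400 MJ/h = 9833.3 kJ/s = 9833.3 kJ/s
ṁ = Q/Δh = 9833.3 / 664.03 = 14.809 kg/s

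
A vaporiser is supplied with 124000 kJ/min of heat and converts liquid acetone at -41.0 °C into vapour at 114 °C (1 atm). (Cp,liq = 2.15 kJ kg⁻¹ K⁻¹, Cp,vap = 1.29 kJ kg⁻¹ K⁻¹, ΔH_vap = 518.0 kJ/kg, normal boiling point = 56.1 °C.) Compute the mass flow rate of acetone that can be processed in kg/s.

Δh = 2.15×(56.1−-41.0) + 518.0 + 1.29×(114−56.1) = 801.46 kJ/kg
Q = 124000 kJ/min = 2066.7 kJ/s = 2066.7 kJ/s
ṁ = Q/Δh = 2066.7 / 801.46 = 2.5786 kg/s

ṁ = 2.58 kg/s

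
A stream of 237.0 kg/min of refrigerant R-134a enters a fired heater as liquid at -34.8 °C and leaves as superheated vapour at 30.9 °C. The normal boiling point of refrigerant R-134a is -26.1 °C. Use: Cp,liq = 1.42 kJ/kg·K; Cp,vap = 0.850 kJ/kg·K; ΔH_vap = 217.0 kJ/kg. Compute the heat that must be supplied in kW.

Q = 1100 kW

liquid -34.8→-26.1 °C: 12.354 kJ/kg
vaporisation at -26.1 °C: 217 kJ/kg
vapour -26.1→30.9 °C: 48.45 kJ/kg
Δh = 12.354 + 217 + 48.45 = 277.8 kJ/kg
Q = ṁ·Δh = 237.0 kg/min × 277.8 kJ/kg = 65840 kJ/min
|Q| = 1097.3 kW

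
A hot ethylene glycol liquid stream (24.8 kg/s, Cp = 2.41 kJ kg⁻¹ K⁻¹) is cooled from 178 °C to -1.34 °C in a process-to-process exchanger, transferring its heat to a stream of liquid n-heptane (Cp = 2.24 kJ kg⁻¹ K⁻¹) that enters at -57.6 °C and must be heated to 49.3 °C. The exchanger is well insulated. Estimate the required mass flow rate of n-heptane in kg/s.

Heat released by hot stream: Q = 24.8 × 2.41 × (178 − -1.34) = 10719 kJ/s
Energy balance on cold side (adiabatic exchanger): Q = ṁ_c·Cp_c·(T_c,out − T_c,in)
ṁ_c = 10719 / [2.24 × (49.3 − -57.6)] = 44.763 kg/s

ṁ_c = 44.8 kg/s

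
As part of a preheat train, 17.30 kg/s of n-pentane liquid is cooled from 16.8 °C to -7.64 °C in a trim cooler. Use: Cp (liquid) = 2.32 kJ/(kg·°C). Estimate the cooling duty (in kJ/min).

Q = ṁ·Cp·ΔT = 17.30 × 2.32 × (-7.64 − 16.8) = -980.92 kJ/s
Cooling duty = 58855 kJ/min

Q_c = 58900 kJ/min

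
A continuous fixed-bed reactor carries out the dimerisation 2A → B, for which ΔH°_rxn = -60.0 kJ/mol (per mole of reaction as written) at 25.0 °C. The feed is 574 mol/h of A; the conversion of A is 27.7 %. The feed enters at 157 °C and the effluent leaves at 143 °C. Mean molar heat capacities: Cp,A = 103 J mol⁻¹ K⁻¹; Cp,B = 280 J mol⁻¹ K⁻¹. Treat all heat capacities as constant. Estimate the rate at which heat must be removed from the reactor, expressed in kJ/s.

Q_out = 1.36 kJ/s

Extent of reaction ξ = 0.277 × 574 / 2 = 79.499 mol/h
Reaction term: ξ·ΔH°_rxn = 79.499 × -60.0 = -4769.9 kJ/h
Sensible, feed 157→25 °C: -7804.1 kJ/h
Outlet flows (mol/h): A 415, B 79.499
Sensible, products 25→143 °C: 7670.6 kJ/h
Q = ΔH = -4903.5 kJ/h = -1.3621 kW
Heat removed = 1.3621 kJ/s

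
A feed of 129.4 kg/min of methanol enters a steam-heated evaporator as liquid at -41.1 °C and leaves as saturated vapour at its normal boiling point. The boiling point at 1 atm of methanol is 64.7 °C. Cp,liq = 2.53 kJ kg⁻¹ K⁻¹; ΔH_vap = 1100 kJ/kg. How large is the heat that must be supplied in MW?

liquid -41.1→64.7 °C: 267.67 kJ/kg
vaporisation at 64.7 °C: 1100 kJ/kg
Δh = 267.67 + 1100 = 1367.7 kJ/kg
Q = ṁ·Δh = 129.4 kg/min × 1367.7 kJ/kg = 176980 kJ/min
|Q| = 2949.6 kW = 2.9496 MW

Q = 2.95 MW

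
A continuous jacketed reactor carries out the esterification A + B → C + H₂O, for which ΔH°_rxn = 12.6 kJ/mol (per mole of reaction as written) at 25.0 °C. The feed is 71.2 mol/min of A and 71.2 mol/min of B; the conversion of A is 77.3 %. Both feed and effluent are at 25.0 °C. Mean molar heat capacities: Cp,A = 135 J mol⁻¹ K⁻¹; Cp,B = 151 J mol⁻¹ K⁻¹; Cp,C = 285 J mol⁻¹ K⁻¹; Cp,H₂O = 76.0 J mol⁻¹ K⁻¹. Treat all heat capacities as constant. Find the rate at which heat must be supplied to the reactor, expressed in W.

Extent of reaction ξ = 0.773 × 71.2 = 55.038 mol/min
Reaction term: ξ·ΔH°_rxn = 55.038 × 12.6 = 693.47 kJ/min
Q = ΔH = 693.47 kJ/min = 11.558 kW
Heat supplied = 11558 W

Q_in = 11600 W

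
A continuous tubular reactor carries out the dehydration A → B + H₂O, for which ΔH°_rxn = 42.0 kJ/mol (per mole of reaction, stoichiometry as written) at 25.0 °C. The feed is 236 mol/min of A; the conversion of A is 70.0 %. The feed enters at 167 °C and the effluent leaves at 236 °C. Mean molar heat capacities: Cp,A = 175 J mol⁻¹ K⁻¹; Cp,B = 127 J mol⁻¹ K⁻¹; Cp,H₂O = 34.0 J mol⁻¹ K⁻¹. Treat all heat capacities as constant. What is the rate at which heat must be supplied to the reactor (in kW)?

Extent of reaction ξ = 0.700 × 236 = 165.2 mol/min
Reaction term: ξ·ΔH°_rxn = 165.2 × 42.0 = 6938.4 kJ/min
Sensible, feed 167→25 °C: -5864.6 kJ/min
Outlet flows (mol/min): A 70.8, B 165.2, H₂O 165.2
Sensible, products 25→236 °C: 8226.3 kJ/min
Q = ΔH = 9300.1 kJ/min = 155 kW
Heat supplied = 155 kW

Q_in = 155 kW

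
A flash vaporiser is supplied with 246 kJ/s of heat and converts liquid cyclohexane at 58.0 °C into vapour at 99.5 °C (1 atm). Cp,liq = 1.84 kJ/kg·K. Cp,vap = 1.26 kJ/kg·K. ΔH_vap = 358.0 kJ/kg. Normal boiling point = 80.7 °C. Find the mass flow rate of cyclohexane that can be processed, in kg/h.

ṁ = 2090 kg/h

Δh = 1.84×(80.7−58.0) + 358.0 + 1.26×(99.5−80.7) = 423.46 kJ/kg
Q = 246 kJ/s = 246 kJ/s = 885600 kJ/h
ṁ = Q/Δh = 885600 / 423.46 = 2091.4 kg/h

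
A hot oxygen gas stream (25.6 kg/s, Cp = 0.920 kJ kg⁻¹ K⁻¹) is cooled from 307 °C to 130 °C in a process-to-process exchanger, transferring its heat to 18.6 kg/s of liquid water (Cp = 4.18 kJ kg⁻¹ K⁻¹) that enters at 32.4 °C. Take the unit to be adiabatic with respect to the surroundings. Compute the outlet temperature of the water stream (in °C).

Heat released by hot stream: Q = 25.6 × 0.920 × (307 − 130) = 4168.7 kJ/s
Energy balance on cold side (adiabatic exchanger): Q = ṁ_c·Cp_c·(T_c,out − T_c,in)
T_c,out = 32.4 + 4168.7/(18.6 × 4.18) = 86.018 °C

T_c,out = 86.0 °C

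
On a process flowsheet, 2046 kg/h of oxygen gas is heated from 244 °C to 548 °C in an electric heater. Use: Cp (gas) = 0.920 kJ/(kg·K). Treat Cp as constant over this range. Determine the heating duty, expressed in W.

Q = 159000 W

Q = ṁ·Cp·ΔT = 2046 × 0.920 × (548 − 244) = 572230 kJ/h
Converting: 572230 / 3600 s = 158.95 kW
Heating duty = 158950 W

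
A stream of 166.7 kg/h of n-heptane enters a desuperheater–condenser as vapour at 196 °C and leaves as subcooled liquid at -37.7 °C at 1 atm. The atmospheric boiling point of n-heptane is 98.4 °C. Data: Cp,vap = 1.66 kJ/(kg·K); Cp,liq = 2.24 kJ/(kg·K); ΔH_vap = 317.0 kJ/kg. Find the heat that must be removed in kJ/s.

vapour 196→98.4 °C: -162.02 kJ/kg
condensation at 98.4 °C: -317 kJ/kg
liquid 98.4→-37.7 °C: -304.86 kJ/kg
Δh = -162.02 + -317 + -304.86 = -783.88 kJ/kg
Q = ṁ·Δh = 166.7 kg/h × -783.88 kJ/kg = -130670 kJ/h
|Q| = 36.298 kW

Q_c = 36.3 kJ/s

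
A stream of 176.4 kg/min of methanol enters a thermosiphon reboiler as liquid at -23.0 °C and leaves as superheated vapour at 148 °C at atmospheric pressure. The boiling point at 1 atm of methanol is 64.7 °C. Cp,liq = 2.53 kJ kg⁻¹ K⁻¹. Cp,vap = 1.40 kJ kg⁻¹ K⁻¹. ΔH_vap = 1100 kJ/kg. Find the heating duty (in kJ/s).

Q = 4230 kJ/s

liquid -23.0→64.7 °C: 221.88 kJ/kg
vaporisation at 64.7 °C: 1100 kJ/kg
vapour 64.7→148 °C: 116.62 kJ/kg
Δh = 221.88 + 1100 + 116.62 = 1438.5 kJ/kg
Q = ṁ·Δh = 176.4 kg/min × 1438.5 kJ/kg = 253750 kJ/min
|Q| = 4229.2 kW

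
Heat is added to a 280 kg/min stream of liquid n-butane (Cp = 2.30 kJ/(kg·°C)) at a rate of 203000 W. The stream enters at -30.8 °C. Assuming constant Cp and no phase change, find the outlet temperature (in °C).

T_out = -11.9 °C

Q = 203000 W = 12180 kJ/min
ΔT = Q/(ṁ·Cp) = 12180/(280×2.30) = 18.913 K
T_out = -30.8 + 18.913 = -11.887 °C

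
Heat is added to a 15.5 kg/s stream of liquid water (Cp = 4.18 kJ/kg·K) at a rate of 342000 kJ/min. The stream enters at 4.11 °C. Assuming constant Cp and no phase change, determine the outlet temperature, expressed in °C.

Q = 342000 kJ/min = 5700 kJ/s
ΔT = Q/(ṁ·Cp) = 5700/(15.5×4.18) = 87.977 K
T_out = 4.11 + 87.977 = 92.087 °C

T_out = 92.1 °C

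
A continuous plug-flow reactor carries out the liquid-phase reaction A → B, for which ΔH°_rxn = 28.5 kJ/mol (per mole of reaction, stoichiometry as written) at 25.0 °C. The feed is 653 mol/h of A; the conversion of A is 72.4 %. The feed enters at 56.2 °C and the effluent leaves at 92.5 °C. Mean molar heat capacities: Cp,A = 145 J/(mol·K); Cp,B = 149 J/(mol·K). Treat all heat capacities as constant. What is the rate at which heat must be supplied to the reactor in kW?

Extent of reaction ξ = 0.724 × 653 = 472.77 mol/h
Reaction term: ξ·ΔH°_rxn = 472.77 × 28.5 = 13474 kJ/h
Sensible, feed 56.2→25 °C: -2954.2 kJ/h
Outlet flows (mol/h): A 180.23, B 472.77
Sensible, products 25→92.5 °C: 6518.9 kJ/h
Q = ΔH = 17039 kJ/h = 4.733 kW
Heat supplied = 4.733 kW

Q_in = 4.73 kW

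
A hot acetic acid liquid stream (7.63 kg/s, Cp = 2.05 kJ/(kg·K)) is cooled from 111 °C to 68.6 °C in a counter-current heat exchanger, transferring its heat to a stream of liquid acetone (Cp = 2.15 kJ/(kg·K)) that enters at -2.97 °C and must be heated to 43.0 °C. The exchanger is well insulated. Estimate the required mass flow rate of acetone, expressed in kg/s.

Heat released by hot stream: Q = 7.63 × 2.05 × (111 − 68.6) = 663.2 kJ/s
Energy balance on cold side (adiabatic exchanger): Q = ṁ_c·Cp_c·(T_c,out − T_c,in)
ṁ_c = 663.2 / [2.15 × (43.0 − -2.97)] = 6.7101 kg/s

ṁ_c = 6.71 kg/s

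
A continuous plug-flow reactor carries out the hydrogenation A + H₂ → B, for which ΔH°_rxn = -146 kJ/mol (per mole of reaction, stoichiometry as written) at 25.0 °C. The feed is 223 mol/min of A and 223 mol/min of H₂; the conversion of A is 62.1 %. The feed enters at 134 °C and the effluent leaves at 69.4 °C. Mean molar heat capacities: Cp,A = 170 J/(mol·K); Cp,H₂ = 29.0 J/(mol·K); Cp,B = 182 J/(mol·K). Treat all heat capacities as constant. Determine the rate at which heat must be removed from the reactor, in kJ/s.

Q_out = 386 kJ/s

Extent of reaction ξ = 0.621 × 223 = 138.48 mol/min
Reaction term: ξ·ΔH°_rxn = 138.48 × -146 = -20219 kJ/min
Sensible, feed 134→25 °C: -4837.1 kJ/min
Outlet flows (mol/min): A 84.517, H₂ 84.517, B 138.48
Sensible, products 25→69.4 °C: 1865.8 kJ/min
Q = ΔH = -23190 kJ/min = -386.5 kW
Heat removed = 386.5 kJ/s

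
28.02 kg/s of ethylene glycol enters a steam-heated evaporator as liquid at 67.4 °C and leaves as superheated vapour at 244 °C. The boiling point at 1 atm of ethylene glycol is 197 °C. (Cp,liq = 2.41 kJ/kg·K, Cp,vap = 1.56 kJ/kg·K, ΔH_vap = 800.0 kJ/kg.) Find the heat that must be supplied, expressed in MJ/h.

liquid 67.4→197 °C: 312.34 kJ/kg
vaporisation at 197 °C: 800 kJ/kg
vapour 197→244 °C: 73.32 kJ/kg
Δh = 312.34 + 800 + 73.32 = 1185.7 kJ/kg
Q = ṁ·Δh = 28.02 kg/s × 1185.7 kJ/kg = 33222 kJ/s
|Q| = 33222 kW = 119600 MJ/h

Q = 120000 MJ/h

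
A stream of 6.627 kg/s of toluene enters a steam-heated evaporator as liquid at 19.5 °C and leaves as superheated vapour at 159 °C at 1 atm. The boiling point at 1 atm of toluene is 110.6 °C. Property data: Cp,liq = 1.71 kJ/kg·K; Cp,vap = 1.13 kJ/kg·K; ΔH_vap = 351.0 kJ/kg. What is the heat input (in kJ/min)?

Q = 223000 kJ/min

liquid 19.5→110.6 °C: 155.78 kJ/kg
vaporisation at 110.6 °C: 351 kJ/kg
vapour 110.6→159 °C: 54.692 kJ/kg
Δh = 155.78 + 351 + 54.692 = 561.47 kJ/kg
Q = ṁ·Δh = 6.627 kg/s × 561.47 kJ/kg = 3720.9 kJ/s
|Q| = 3720.9 kW = 223250 kJ/min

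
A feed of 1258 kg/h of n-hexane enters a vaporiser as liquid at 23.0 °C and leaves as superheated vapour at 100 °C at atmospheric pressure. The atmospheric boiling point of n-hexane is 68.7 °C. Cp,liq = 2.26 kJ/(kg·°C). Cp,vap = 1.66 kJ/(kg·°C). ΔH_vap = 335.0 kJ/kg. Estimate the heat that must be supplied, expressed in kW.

liquid 23.0→68.7 °C: 103.28 kJ/kg
vaporisation at 68.7 °C: 335 kJ/kg
vapour 68.7→100 °C: 51.958 kJ/kg
Δh = 103.28 + 335 + 51.958 = 490.24 kJ/kg
Q = ṁ·Δh = 1258 kg/h × 490.24 kJ/kg = 616720 kJ/h
|Q| = 171.31 kW

Q = 171 kW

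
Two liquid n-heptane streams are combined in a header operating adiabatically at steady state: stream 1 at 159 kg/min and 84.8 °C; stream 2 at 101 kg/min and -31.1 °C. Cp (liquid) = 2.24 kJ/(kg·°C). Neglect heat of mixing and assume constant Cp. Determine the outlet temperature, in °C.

T_out = 39.8 °C

Adiabatic, steady state ⇒ Σ ṁᵢCp,ᵢ(T_out − Tᵢ) = 0
T_out = Σ ṁᵢCp,ᵢTᵢ / Σ ṁᵢCp,ᵢ
      = 23166 / 582.4 = 39.777 °C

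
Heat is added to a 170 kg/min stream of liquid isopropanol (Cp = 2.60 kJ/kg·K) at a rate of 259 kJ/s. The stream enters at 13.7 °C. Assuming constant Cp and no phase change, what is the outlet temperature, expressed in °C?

Q = 259 kJ/s = 15540 kJ/min
ΔT = Q/(ṁ·Cp) = 15540/(170×2.60) = 35.158 K
T_out = 13.7 + 35.158 = 48.858 °C

T_out = 48.9 °C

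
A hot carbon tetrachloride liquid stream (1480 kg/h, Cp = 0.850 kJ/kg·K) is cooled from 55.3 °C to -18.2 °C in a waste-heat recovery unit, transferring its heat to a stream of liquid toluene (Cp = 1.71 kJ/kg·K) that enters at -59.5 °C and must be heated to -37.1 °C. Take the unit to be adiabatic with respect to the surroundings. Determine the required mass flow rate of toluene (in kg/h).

ṁ_c = 2410 kg/h

Heat released by hot stream: Q = 1480 × 0.850 × (55.3 − -18.2) = 92463 kJ/h
Energy balance on cold side (adiabatic exchanger): Q = ṁ_c·Cp_c·(T_c,out − T_c,in)
ṁ_c = 92463 / [1.71 × (-37.1 − -59.5)] = 2413.9 kg/h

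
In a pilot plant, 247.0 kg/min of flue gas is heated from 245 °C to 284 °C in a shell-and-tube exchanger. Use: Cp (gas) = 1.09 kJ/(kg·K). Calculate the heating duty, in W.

Q = ṁ·Cp·ΔT = 247.0 × 1.09 × (284 − 245) = 10500 kJ/min
Converting: 10500 / 60 s = 175 kW
Heating duty = 175000 W

Q = 175000 W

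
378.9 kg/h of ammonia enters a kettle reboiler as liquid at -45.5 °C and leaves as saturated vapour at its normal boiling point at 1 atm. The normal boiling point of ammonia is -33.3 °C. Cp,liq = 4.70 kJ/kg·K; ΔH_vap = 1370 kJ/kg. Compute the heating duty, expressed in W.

Q = 150000 W

liquid -45.5→-33.3 °C: 57.34 kJ/kg
vaporisation at -33.3 °C: 1370 kJ/kg
Δh = 57.34 + 1370 = 1427.3 kJ/kg
Q = ṁ·Δh = 378.9 kg/h × 1427.3 kJ/kg = 540820 kJ/h
|Q| = 150.23 kW = 150230 W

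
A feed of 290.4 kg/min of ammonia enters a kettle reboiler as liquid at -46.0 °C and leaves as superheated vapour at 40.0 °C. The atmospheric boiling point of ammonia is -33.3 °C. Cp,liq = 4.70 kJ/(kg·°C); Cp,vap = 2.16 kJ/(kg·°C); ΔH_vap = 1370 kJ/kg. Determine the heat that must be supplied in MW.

Q = 7.69 MW

liquid -46.0→-33.3 °C: 59.69 kJ/kg
vaporisation at -33.3 °C: 1370 kJ/kg
vapour -33.3→40.0 °C: 158.33 kJ/kg
Δh = 59.69 + 1370 + 158.33 = 1588 kJ/kg
Q = ṁ·Δh = 290.4 kg/min × 1588 kJ/kg = 461160 kJ/min
|Q| = 7686 kW = 7.686 MW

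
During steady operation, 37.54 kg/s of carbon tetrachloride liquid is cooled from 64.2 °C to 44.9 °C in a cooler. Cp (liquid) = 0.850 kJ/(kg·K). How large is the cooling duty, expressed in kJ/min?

Q_c = 37000 kJ/min

Q = ṁ·Cp·ΔT = 37.54 × 0.850 × (44.9 − 64.2) = -615.84 kJ/s
Cooling duty = 36951 kJ/min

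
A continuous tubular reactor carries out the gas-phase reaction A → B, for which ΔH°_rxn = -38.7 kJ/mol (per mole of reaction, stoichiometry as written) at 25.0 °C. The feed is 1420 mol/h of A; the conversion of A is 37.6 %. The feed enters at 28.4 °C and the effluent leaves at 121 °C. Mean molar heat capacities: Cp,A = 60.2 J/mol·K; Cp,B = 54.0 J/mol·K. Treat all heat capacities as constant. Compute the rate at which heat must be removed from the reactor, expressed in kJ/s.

Q_out = 3.63 kJ/s

Extent of reaction ξ = 0.376 × 1420 = 533.92 mol/h
Reaction term: ξ·ΔH°_rxn = 533.92 × -38.7 = -20663 kJ/h
Sensible, feed 28.4→25 °C: -290.65 kJ/h
Outlet flows (mol/h): A 886.08, B 533.92
Sensible, products 25→121 °C: 7888.7 kJ/h
Q = ΔH = -13065 kJ/h = -3.6291 kW
Heat removed = 3.6291 kJ/s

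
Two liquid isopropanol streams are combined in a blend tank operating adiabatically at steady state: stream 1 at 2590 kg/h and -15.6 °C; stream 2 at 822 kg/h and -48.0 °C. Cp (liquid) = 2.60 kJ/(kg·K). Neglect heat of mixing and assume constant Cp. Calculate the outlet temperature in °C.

T_out = -23.4 °C

Adiabatic, steady state ⇒ Σ ṁᵢCp,ᵢ(T_out − Tᵢ) = 0
T_out = Σ ṁᵢCp,ᵢTᵢ / Σ ṁᵢCp,ᵢ
      = -207640 / 8871.2 = -23.406 °C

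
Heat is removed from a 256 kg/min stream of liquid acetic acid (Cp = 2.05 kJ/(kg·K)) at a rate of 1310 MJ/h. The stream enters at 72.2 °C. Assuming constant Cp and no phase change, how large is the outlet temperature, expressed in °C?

T_out = 30.6 °C

Q = 1310 MJ/h = 21833 kJ/min
ΔT = Q/(ṁ·Cp) = 21833/(256×2.05) = 41.603 K
T_out = 72.2 − 41.603 = 30.597 °C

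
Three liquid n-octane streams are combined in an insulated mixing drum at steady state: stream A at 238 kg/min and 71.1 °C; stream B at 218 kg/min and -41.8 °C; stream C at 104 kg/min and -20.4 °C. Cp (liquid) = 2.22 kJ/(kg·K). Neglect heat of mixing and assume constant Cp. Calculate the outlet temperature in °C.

T_out = 10.2 °C

Energy balance with Q = 0: Σ ṁᵢCp,ᵢ(T_out − Tᵢ) = 0
Σ ṁᵢCp,ᵢTᵢ = 238×2.22×71.1 + 218×2.22×-41.8 + 104×2.22×-20.4 = 12627
Σ ṁᵢCp,ᵢ = 238×2.22 + 218×2.22 + 104×2.22 = 1243.2
T_out = 12627 / 1243.2 = 10.157 °C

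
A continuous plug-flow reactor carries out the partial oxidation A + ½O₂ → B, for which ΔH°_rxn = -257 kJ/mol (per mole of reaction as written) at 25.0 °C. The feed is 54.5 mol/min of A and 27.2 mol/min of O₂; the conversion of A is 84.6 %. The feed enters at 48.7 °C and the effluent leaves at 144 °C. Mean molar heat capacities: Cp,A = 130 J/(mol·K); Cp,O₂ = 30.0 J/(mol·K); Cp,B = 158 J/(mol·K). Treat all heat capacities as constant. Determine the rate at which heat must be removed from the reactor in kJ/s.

Extent of reaction ξ = 0.846 × 54.5 = 46.107 mol/min
Reaction term: ξ·ΔH°_rxn = 46.107 × -257 = -11849 kJ/min
Sensible, feed 48.7→25 °C: -187.25 kJ/min
Outlet flows (mol/min): A 8.393, O₂ 4.1465, B 46.107
Sensible, products 25→144 °C: 1011.5 kJ/min
Q = ΔH = -11025 kJ/min = -183.75 kW
Heat removed = 183.75 kJ/s

Q_out = 184 kJ/s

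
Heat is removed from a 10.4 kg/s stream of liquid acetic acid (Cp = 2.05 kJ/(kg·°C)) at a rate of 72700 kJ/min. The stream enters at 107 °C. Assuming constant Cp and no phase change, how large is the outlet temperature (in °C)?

T_out = 50.2 °C

Q = 72700 kJ/min = 1211.7 kJ/s
ΔT = Q/(ṁ·Cp) = 1211.7/(10.4×2.05) = 56.832 K
T_out = 107 − 56.832 = 50.168 °C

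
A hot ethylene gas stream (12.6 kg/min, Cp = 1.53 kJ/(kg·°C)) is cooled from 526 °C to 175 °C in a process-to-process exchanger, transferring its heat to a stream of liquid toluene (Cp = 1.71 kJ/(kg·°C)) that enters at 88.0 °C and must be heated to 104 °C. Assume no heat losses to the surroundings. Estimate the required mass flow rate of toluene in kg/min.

Heat released by hot stream: Q = 12.6 × 1.53 × (526 − 175) = 6766.6 kJ/min
Energy balance on cold side (adiabatic exchanger): Q = ṁ_c·Cp_c·(T_c,out − T_c,in)
ṁ_c = 6766.6 / [1.71 × (104 − 88.0)] = 247.32 kg/min

ṁ_c = 247 kg/min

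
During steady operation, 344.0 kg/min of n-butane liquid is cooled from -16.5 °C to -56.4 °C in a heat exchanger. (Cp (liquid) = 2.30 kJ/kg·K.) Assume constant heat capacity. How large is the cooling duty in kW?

Q_c = 526 kW

Q = ṁ·Cp·ΔT = 344.0 × 2.30 × (-56.4 − -16.5) = -31569 kJ/min
Converting: 31569 / 60 s = 526.15 kW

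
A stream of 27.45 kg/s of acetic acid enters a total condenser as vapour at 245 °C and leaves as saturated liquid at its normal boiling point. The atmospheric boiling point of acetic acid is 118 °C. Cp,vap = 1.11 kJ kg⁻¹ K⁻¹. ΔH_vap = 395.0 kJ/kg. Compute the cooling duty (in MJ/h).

vapour 245→118 °C: -140.97 kJ/kg
condensation at 118 °C: -395 kJ/kg
Δh = -140.97 + -395 = -535.97 kJ/kg
Q = ṁ·Δh = 27.45 kg/s × -535.97 kJ/kg = -14712 kJ/s
|Q| = 14712 kW = 52965 MJ/h

Q_c = 53000 MJ/h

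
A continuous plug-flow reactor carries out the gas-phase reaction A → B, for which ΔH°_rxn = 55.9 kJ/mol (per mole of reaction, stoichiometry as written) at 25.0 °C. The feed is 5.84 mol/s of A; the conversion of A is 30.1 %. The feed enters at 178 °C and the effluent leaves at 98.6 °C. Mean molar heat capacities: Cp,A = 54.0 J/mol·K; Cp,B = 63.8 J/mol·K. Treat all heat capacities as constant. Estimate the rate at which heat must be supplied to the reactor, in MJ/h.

Extent of reaction ξ = 0.301 × 5.84 = 1.7578 mol/s
Reaction term: ξ·ΔH°_rxn = 1.7578 × 55.9 = 98.263 kJ/s
Sensible, feed 178→25 °C: -48.25 kJ/s
Outlet flows (mol/s): A 4.0822, B 1.7578
Sensible, products 25→98.6 °C: 24.478 kJ/s
Q = ΔH = 74.492 kJ/s = 74.492 kW
Heat supplied = 268.17 MJ/h

Q_in = 268 MJ/h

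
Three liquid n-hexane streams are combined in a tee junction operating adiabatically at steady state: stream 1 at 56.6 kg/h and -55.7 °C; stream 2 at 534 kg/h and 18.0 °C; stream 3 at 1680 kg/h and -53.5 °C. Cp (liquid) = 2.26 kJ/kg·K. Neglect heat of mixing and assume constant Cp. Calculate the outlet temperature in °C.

T_out = -36.7 °C

Adiabatic, steady state ⇒ Σ ṁᵢCp,ᵢ(T_out − Tᵢ) = 0
T_out = Σ ṁᵢCp,ᵢTᵢ / Σ ṁᵢCp,ᵢ
      = -188530 / 5131.6 = -36.739 °C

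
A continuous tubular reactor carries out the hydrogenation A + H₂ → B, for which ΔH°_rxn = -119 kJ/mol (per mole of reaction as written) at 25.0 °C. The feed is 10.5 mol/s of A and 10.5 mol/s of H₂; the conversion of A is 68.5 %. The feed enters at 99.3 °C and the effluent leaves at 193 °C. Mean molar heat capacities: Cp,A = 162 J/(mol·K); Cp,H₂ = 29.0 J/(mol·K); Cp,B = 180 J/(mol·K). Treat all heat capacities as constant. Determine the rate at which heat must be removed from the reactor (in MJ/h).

Extent of reaction ξ = 0.685 × 10.5 = 7.1925 mol/s
Reaction term: ξ·ΔH°_rxn = 7.1925 × -119 = -855.91 kJ/s
Sensible, feed 99.3→25 °C: -149.01 kJ/s
Outlet flows (mol/s): A 3.3075, H₂ 3.3075, B 7.1925
Sensible, products 25→193 °C: 323.63 kJ/s
Q = ΔH = -681.28 kJ/s = -681.28 kW
Heat removed = 2452.6 MJ/h

Q_out = 2450 MJ/h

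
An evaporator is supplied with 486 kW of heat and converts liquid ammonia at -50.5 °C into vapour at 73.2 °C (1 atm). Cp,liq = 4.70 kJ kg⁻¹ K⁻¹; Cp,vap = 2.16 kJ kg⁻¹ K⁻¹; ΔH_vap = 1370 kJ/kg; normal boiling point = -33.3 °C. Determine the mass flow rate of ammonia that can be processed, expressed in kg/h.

ṁ = 1040 kg/h

Δh = 4.70×(-33.3−-50.5) + 1370 + 2.16×(73.2−-33.3) = 1680.9 kJ/kg
Q = 486 kW = 486 kJ/s = 1.7496e+06 kJ/h
ṁ = Q/Δh = 1.7496e+06 / 1680.9 = 1040.9 kg/h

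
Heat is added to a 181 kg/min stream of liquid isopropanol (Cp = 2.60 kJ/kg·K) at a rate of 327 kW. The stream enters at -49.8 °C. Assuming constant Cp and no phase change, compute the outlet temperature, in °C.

Q = 327 kW = 19620 kJ/min
ΔT = Q/(ṁ·Cp) = 19620/(181×2.60) = 41.691 K
T_out = -49.8 + 41.691 = -8.1085 °C

T_out = -8.11 °C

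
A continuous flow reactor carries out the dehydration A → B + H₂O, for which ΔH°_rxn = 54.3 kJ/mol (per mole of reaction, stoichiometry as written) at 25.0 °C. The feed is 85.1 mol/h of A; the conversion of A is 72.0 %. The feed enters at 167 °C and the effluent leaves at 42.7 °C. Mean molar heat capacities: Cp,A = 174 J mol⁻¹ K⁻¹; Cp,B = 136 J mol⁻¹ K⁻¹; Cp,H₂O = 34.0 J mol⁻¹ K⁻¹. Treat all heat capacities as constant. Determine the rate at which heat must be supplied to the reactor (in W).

Q_in = 412 W

Extent of reaction ξ = 0.720 × 85.1 = 61.272 mol/h
Reaction term: ξ·ΔH°_rxn = 61.272 × 54.3 = 3327.1 kJ/h
Sensible, feed 167→25 °C: -2102.7 kJ/h
Outlet flows (mol/h): A 23.828, B 61.272, H₂O 61.272
Sensible, products 25→42.7 °C: 257.75 kJ/h
Q = ΔH = 1482.2 kJ/h = 0.41171 kW
Heat supplied = 411.71 W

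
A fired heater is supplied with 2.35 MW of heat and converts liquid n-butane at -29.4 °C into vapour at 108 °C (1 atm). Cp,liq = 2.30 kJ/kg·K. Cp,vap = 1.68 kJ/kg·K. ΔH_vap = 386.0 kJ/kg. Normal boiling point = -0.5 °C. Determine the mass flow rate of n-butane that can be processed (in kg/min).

ṁ = 222 kg/min

Δh = 2.30×(-0.5−-29.4) + 386.0 + 1.68×(108−-0.5) = 634.75 kJ/kg
Q = 2.35 MW = 2350 kJ/s = 141000 kJ/min
ṁ = Q/Δh = 141000 / 634.75 = 222.13 kg/min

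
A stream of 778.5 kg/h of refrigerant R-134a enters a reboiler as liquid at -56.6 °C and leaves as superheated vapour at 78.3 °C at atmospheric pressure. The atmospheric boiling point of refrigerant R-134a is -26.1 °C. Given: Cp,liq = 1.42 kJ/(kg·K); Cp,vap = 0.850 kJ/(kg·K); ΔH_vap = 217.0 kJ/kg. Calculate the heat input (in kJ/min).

liquid -56.6→-26.1 °C: 43.31 kJ/kg
vaporisation at -26.1 °C: 217 kJ/kg
vapour -26.1→78.3 °C: 88.74 kJ/kg
Δh = 43.31 + 217 + 88.74 = 349.05 kJ/kg
Q = ṁ·Δh = 778.5 kg/h × 349.05 kJ/kg = 271740 kJ/h
|Q| = 75.482 kW = 4528.9 kJ/min

Q = 4530 kJ/min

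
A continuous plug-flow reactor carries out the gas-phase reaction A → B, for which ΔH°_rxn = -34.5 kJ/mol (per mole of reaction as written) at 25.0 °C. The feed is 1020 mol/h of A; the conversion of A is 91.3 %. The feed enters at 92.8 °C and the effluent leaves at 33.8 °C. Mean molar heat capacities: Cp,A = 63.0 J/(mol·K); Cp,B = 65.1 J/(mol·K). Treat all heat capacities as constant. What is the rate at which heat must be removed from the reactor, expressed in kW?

Extent of reaction ξ = 0.913 × 1020 = 931.26 mol/h
Reaction term: ξ·ΔH°_rxn = 931.26 × -34.5 = -32128 kJ/h
Sensible, feed 92.8→25 °C: -4356.8 kJ/h
Outlet flows (mol/h): A 88.74, B 931.26
Sensible, products 25→33.8 °C: 582.7 kJ/h
Q = ΔH = -35903 kJ/h = -9.9729 kW
Heat removed = 9.9729 kW

Q_out = 9.97 kW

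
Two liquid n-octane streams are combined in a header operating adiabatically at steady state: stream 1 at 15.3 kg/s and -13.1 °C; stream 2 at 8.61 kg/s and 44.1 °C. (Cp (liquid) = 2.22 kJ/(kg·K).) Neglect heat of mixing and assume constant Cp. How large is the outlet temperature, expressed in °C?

No heat crosses the boundary, so H_out = H_in.
Σ ṁᵢCp,ᵢTᵢ = 15.3×2.22×-13.1 + 8.61×2.22×44.1 = 397.98
Σ ṁᵢCp,ᵢ = 15.3×2.22 + 8.61×2.22 = 53.08
T_out = 397.98 / 53.08 = 7.4977 °C

T_out = 7.50 °C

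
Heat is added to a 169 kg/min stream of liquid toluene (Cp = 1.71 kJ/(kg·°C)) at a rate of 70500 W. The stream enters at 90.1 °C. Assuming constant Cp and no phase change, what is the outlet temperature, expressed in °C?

Q = 70500 W = 4230 kJ/min
ΔT = Q/(ṁ·Cp) = 4230/(169×1.71) = 14.637 K
T_out = 90.1 + 14.637 = 104.74 °C

T_out = 105 °C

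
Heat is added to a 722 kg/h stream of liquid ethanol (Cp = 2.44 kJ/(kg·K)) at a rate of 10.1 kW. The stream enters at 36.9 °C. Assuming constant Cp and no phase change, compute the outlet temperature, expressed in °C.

Q = 10.1 kW = 36360 kJ/h
ΔT = Q/(ṁ·Cp) = 36360/(722×2.44) = 20.639 K
T_out = 36.9 + 20.639 = 57.539 °C

T_out = 57.5 °C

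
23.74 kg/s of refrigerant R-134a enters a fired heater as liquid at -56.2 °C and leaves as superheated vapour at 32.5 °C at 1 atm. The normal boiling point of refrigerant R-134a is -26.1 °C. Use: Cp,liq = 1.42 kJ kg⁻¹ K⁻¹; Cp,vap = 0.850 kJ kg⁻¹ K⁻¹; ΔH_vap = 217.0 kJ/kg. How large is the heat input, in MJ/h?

liquid -56.2→-26.1 °C: 42.742 kJ/kg
vaporisation at -26.1 °C: 217 kJ/kg
vapour -26.1→32.5 °C: 49.81 kJ/kg
Δh = 42.742 + 217 + 49.81 = 309.55 kJ/kg
Q = ṁ·Δh = 23.74 kg/s × 309.55 kJ/kg = 7348.8 kJ/s
|Q| = 7348.8 kW = 26456 MJ/h

Q = 26500 MJ/h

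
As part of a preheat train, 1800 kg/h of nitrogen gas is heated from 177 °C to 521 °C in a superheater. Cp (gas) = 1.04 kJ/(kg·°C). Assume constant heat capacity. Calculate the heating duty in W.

Q = 179000 W

Q = ṁ·Cp·ΔT = 1800 × 1.04 × (521 − 177) = 643970 kJ/h
Converting: 643970 / 3600 s = 178.88 kW
Heating duty = 178880 W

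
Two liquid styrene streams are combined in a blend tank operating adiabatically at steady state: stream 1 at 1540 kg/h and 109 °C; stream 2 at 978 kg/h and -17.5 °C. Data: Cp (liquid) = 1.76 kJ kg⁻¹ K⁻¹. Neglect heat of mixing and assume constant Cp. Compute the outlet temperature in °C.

T_out = 59.9 °C

No heat crosses the boundary, so H_out = H_in.
T_out = Σ ṁᵢCp,ᵢTᵢ / Σ ṁᵢCp,ᵢ
      = 265310 / 4431.7 = 59.867 °C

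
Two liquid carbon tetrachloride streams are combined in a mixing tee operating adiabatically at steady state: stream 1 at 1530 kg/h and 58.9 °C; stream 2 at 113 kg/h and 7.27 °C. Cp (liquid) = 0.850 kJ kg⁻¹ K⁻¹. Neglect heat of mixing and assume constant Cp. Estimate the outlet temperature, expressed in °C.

T_out = 55.3 °C

Energy balance with Q = 0: Σ ṁᵢCp,ᵢ(T_out − Tᵢ) = 0
T_out = Σ ṁᵢCp,ᵢTᵢ / Σ ṁᵢCp,ᵢ
      = 77298 / 1396.5 = 55.349 °C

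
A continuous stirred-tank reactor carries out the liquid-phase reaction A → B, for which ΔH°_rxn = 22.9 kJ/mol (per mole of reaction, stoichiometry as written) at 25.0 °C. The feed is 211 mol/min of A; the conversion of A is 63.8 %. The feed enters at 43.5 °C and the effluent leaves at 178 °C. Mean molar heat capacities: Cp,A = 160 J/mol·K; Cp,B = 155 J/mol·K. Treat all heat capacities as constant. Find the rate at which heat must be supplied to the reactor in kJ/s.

Extent of reaction ξ = 0.638 × 211 = 134.62 mol/min
Reaction term: ξ·ΔH°_rxn = 134.62 × 22.9 = 3082.8 kJ/min
Sensible, feed 43.5→25 °C: -624.56 kJ/min
Outlet flows (mol/min): A 76.382, B 134.62
Sensible, products 25→178 °C: 5062.3 kJ/min
Q = ΔH = 7520.5 kJ/min = 125.34 kW
Heat supplied = 125.34 kJ/s

Q_in = 125 kJ/s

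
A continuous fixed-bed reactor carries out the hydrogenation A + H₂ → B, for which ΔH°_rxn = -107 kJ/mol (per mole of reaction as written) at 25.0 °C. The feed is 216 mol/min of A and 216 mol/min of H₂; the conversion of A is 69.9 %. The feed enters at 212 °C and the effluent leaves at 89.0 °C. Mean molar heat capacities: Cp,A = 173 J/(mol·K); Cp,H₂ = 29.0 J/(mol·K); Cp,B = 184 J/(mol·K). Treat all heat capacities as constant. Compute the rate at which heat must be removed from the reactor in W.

Extent of reaction ξ = 0.699 × 216 = 150.98 mol/min
Reaction term: ξ·ΔH°_rxn = 150.98 × -107 = -16155 kJ/min
Sensible, feed 212→25 °C: -8159.2 kJ/min
Outlet flows (mol/min): A 65.016, H₂ 65.016, B 150.98
Sensible, products 25→89.0 °C: 2618.5 kJ/min
Q = ΔH = -21696 kJ/min = -361.6 kW
Heat removed = 361600 W

Q_out = 362000 W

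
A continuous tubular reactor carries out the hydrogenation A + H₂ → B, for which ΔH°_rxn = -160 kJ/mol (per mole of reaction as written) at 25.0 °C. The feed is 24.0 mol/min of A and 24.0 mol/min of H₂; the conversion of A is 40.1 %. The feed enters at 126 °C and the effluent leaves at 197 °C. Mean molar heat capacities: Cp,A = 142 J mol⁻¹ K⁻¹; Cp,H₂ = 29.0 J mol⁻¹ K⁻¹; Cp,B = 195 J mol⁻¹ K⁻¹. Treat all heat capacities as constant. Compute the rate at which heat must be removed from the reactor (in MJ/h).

Q_out = 72.5 MJ/h

Extent of reaction ξ = 0.401 × 24.0 = 9.624 mol/min
Reaction term: ξ·ΔH°_rxn = 9.624 × -160 = -1539.8 kJ/min
Sensible, feed 126→25 °C: -414.5 kJ/min
Outlet flows (mol/min): A 14.376, H₂ 14.376, B 9.624
Sensible, products 25→197 °C: 745.62 kJ/min
Q = ΔH = -1208.7 kJ/min = -20.145 kW
Heat removed = 72.524 MJ/h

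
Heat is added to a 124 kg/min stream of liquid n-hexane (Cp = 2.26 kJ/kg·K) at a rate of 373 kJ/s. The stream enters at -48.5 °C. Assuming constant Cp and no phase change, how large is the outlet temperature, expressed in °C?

T_out = 31.4 °C

Q = 373 kJ/s = 22380 kJ/min
ΔT = Q/(ṁ·Cp) = 22380/(124×2.26) = 79.86 K
T_out = -48.5 + 79.86 = 31.36 °C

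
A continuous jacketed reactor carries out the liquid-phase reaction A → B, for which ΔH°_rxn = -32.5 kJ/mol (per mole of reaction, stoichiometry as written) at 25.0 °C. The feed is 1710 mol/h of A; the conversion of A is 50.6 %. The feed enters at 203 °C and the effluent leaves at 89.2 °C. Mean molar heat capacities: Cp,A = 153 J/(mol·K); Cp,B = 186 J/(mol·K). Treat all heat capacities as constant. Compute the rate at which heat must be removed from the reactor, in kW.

Extent of reaction ξ = 0.506 × 1710 = 865.26 mol/h
Reaction term: ξ·ΔH°_rxn = 865.26 × -32.5 = -28121 kJ/h
Sensible, feed 203→25 °C: -46570 kJ/h
Outlet flows (mol/h): A 844.74, B 865.26
Sensible, products 25→89.2 °C: 18630 kJ/h
Q = ΔH = -56061 kJ/h = -15.573 kW
Heat removed = 15.573 kW

Q_out = 15.6 kW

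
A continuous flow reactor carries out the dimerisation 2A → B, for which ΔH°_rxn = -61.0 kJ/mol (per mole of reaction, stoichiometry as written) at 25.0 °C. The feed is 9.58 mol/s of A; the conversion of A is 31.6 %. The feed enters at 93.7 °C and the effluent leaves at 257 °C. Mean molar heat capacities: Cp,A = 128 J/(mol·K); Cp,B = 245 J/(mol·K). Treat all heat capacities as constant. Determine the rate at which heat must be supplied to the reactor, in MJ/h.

Q_in = 375 MJ/h

Extent of reaction ξ = 0.316 × 9.58 / 2 = 1.5136 mol/s
Reaction term: ξ·ΔH°_rxn = 1.5136 × -61.0 = -92.332 kJ/s
Sensible, feed 93.7→25 °C: -84.243 kJ/s
Outlet flows (mol/s): A 6.5527, B 1.5136
Sensible, products 25→257 °C: 280.62 kJ/s
Q = ΔH = 104.05 kJ/s = 104.05 kW
Heat supplied = 374.58 MJ/h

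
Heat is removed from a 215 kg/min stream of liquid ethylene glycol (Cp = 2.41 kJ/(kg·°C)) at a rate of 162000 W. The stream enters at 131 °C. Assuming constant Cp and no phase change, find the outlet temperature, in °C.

T_out = 112 °C

Q = 162000 W = 9720 kJ/min
ΔT = Q/(ṁ·Cp) = 9720/(215×2.41) = 18.759 K
T_out = 131 − 18.759 = 112.24 °C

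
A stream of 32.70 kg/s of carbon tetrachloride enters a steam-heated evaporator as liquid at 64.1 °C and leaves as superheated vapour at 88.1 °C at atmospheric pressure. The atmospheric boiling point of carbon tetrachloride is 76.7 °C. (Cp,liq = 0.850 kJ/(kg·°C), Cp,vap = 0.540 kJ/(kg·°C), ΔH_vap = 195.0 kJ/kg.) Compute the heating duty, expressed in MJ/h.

liquid 64.1→76.7 °C: 10.71 kJ/kg
vaporisation at 76.7 °C: 195 kJ/kg
vapour 76.7→88.1 °C: 6.156 kJ/kg
Δh = 10.71 + 195 + 6.156 = 211.87 kJ/kg
Q = ṁ·Δh = 32.70 kg/s × 211.87 kJ/kg = 6928 kJ/s
|Q| = 6928 kW = 24941 MJ/h

Q = 24900 MJ/h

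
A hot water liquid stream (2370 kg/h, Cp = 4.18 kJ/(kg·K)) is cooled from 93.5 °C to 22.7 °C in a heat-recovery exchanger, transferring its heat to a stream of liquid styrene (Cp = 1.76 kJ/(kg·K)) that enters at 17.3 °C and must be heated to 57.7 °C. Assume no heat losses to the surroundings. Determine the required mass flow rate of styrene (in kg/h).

ṁ_c = 9860 kg/h

Heat released by hot stream: Q = 2370 × 4.18 × (93.5 − 22.7) = 701390 kJ/h
Energy balance on cold side (adiabatic exchanger): Q = ṁ_c·Cp_c·(T_c,out − T_c,in)
ṁ_c = 701390 / [1.76 × (57.7 − 17.3)] = 9864.2 kg/h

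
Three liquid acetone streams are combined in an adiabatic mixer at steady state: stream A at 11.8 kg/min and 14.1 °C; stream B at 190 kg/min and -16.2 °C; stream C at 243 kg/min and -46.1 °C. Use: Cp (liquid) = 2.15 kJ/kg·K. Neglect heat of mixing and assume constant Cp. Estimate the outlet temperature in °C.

No heat crosses the boundary, so H_out = H_in.
Σ ṁᵢCp,ᵢTᵢ = 11.8×2.15×14.1 + 190×2.15×-16.2 + 243×2.15×-46.1 = -30345
Σ ṁᵢCp,ᵢ = 11.8×2.15 + 190×2.15 + 243×2.15 = 956.32
T_out = -30345 / 956.32 = -31.731 °C

T_out = -31.7 °C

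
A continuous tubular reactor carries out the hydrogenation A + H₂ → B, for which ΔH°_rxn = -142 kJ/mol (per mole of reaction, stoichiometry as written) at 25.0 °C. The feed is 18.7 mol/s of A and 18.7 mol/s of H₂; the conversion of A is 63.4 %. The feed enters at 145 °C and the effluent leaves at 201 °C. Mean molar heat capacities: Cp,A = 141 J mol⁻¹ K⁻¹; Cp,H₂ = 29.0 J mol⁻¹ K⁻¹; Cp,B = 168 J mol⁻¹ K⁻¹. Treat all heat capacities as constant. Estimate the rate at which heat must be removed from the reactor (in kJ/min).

Extent of reaction ξ = 0.634 × 18.7 = 11.856 mol/s
Reaction term: ξ·ΔH°_rxn = 11.856 × -142 = -1683.5 kJ/s
Sensible, feed 145→25 °C: -381.48 kJ/s
Outlet flows (mol/s): A 6.8442, H₂ 6.8442, B 11.856
Sensible, products 25→201 °C: 555.33 kJ/s
Q = ΔH = -1509.7 kJ/s = -1509.7 kW
Heat removed = 90580 kJ/min

Q_out = 90600 kJ/min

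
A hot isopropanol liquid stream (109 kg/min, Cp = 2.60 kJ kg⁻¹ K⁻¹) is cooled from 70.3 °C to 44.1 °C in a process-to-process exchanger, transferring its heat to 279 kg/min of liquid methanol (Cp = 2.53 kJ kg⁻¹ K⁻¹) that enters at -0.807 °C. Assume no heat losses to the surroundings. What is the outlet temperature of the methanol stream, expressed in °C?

Heat released by hot stream: Q = 109 × 2.60 × (70.3 − 44.1) = 7425.1 kJ/min
Energy balance on cold side (adiabatic exchanger): Q = ṁ_c·Cp_c·(T_c,out − T_c,in)
T_c,out = -0.807 + 7425.1/(279 × 2.53) = 9.712 °C

T_c,out = 9.71 °C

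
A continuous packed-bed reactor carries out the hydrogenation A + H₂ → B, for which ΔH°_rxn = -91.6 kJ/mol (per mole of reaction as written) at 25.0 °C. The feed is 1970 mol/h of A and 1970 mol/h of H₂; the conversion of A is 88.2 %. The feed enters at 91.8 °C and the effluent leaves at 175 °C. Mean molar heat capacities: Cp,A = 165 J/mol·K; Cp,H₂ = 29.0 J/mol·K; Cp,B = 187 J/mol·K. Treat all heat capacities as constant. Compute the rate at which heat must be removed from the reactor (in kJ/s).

Extent of reaction ξ = 0.882 × 1970 = 1737.5 mol/h
Reaction term: ξ·ΔH°_rxn = 1737.5 × -91.6 = -159160 kJ/h
Sensible, feed 91.8→25 °C: -25530 kJ/h
Outlet flows (mol/h): A 232.46, H₂ 232.46, B 1737.5
Sensible, products 25→175 °C: 55503 kJ/h
Q = ΔH = -129190 kJ/h = -35.885 kW
Heat removed = 35.885 kJ/s

Q_out = 35.9 kJ/s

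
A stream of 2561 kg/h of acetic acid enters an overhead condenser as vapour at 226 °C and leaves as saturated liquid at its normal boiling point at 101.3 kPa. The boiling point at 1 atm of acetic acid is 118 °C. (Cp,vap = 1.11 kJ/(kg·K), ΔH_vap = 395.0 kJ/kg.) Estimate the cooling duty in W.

Q_c = 366000 W

vapour 226→118 °C: -119.88 kJ/kg
condensation at 118 °C: -395 kJ/kg
Δh = -119.88 + -395 = -514.88 kJ/kg
Q = ṁ·Δh = 2561 kg/h × -514.88 kJ/kg = -1.3186e+06 kJ/h
|Q| = 366.28 kW = 366280 W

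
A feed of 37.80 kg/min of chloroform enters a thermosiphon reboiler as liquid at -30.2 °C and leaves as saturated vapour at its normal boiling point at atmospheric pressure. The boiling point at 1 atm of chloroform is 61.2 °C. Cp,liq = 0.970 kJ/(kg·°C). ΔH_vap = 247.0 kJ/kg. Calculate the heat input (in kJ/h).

Q = 761000 kJ/h

liquid -30.2→61.2 °C: 88.658 kJ/kg
vaporisation at 61.2 °C: 247 kJ/kg
Δh = 88.658 + 247 = 335.66 kJ/kg
Q = ṁ·Δh = 37.80 kg/min × 335.66 kJ/kg = 12688 kJ/min
|Q| = 211.46 kW = 761270 kJ/h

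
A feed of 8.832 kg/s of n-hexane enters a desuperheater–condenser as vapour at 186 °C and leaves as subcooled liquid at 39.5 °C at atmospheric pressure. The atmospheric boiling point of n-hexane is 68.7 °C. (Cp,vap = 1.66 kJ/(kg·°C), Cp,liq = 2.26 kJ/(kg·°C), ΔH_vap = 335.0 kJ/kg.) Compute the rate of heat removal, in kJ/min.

Q_c = 316000 kJ/min

vapour 186→68.7 °C: -194.72 kJ/kg
condensation at 68.7 °C: -335 kJ/kg
liquid 68.7→39.5 °C: -65.992 kJ/kg
Δh = -194.72 + -335 + -65.992 = -595.71 kJ/kg
Q = ṁ·Δh = 8.832 kg/s × -595.71 kJ/kg = -5261.3 kJ/s
|Q| = 5261.3 kW = 315680 kJ/min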